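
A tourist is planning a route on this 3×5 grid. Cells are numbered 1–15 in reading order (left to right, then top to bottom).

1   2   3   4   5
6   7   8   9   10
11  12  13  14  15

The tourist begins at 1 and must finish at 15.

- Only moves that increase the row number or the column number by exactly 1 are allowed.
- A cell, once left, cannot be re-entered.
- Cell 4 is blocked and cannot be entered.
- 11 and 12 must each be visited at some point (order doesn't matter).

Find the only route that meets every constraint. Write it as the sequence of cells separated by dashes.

1 - 6 - 11 - 12 - 13 - 14 - 15

Moves only go right or down, so the column and row indices never decrease.
Route from 1: 2× down (reaching 11), 4× right (reaching 15) — 6 moves in all.
Check: all required cells visited.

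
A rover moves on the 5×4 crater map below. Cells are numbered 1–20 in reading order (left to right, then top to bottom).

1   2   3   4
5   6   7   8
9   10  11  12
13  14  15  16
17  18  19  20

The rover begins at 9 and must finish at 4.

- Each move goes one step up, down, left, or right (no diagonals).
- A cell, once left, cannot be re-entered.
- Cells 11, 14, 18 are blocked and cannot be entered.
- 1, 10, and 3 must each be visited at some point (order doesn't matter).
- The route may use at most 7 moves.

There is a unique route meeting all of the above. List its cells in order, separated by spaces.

9 10 6 5 1 2 3 4

The budget equals the shortest possible length, so every move has to be on a shortest route through the required cells.
Route from 9: right 1 to 10, up 1 to 6, left 1 to 5, up 1 to 1, right 3 to 4 — 7 moves in all.
Check: all required cells visited; 7 ≤ 7 moves.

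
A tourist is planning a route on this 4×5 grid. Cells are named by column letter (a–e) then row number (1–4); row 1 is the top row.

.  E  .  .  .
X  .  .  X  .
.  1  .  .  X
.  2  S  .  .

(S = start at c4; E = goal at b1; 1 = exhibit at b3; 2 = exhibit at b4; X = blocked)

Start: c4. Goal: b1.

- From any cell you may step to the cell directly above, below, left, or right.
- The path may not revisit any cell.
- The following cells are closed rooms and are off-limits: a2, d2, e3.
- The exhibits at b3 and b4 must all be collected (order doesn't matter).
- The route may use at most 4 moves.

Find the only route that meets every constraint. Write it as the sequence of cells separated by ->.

c4 -> b4 -> b3 -> b2 -> b1

Any route must reach b3 and b4 and still end at b1 within 4 moves, so the order of the required stops is forced.
Route from c4: left 1 to b4, up 3 to b1 — 4 moves in all.
Check: all required cells visited; 4 ≤ 4 moves.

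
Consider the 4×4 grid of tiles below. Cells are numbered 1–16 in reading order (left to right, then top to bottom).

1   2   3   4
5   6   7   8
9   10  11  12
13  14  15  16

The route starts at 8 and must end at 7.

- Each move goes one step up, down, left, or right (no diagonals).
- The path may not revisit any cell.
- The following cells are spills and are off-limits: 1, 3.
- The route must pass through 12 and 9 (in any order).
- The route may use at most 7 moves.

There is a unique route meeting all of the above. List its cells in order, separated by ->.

8 -> 12 -> 11 -> 10 -> 9 -> 5 -> 6 -> 7

Any route must reach 12 and 9 and still end at 7 within 7 moves, so the order of the required stops is forced.
Route from 8: down to 12, 3× left (reaching 9), up to 5, 2× right (reaching 7) — 7 moves in all.
Check: all required cells visited; 7 ≤ 7 moves.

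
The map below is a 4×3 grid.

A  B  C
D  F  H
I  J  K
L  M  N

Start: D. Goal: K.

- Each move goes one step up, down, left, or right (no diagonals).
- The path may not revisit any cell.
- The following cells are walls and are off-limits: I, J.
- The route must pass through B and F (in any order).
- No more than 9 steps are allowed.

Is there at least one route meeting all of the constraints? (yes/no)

One route that works: D → A → B → F → H → K.

yes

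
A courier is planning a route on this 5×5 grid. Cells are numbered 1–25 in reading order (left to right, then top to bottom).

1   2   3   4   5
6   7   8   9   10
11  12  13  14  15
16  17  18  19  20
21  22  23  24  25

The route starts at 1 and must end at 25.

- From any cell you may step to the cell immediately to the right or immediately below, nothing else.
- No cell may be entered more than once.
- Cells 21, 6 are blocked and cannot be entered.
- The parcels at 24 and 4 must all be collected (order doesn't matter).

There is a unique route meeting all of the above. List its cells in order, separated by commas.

Moves only go right or down, so the column and row indices never decrease.
Route from 1: right 3 to 4, down 4 to 24, right 1 to 25 — 8 moves in all.
Check: all required cells visited.

1, 2, 3, 4, 9, 14, 19, 24, 25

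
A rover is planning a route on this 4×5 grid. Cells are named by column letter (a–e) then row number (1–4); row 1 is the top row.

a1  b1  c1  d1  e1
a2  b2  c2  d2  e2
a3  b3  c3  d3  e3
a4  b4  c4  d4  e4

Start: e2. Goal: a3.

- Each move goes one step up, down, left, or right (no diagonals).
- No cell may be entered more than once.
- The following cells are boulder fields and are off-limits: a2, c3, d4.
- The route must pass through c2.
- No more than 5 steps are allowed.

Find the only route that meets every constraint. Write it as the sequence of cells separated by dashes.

The 5-move cap with required stops at c2 leaves no slack for detours.
Route from e2: 3× left (reaching b2), down to b3, left to a3 — 5 moves in all.
Check: all required cells visited; 5 ≤ 5 moves.

e2 - d2 - c2 - b2 - b3 - a3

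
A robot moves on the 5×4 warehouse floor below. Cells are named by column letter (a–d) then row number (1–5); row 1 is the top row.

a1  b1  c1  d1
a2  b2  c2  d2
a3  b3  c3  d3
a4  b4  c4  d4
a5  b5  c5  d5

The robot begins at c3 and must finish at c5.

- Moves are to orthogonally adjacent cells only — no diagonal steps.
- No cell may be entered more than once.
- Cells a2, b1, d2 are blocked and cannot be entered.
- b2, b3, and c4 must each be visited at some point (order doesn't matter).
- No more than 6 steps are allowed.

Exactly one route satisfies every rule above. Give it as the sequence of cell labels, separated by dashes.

The 6-move cap with required stops at b2, b3, c4 leaves no slack for detours.
Route from c3: up to c2, left to b2, 2× down (reaching b4), right to c4, down to c5 — 6 moves in all.
Check: all required cells visited; 6 ≤ 6 moves.

c3 - c2 - b2 - b3 - b4 - c4 - c5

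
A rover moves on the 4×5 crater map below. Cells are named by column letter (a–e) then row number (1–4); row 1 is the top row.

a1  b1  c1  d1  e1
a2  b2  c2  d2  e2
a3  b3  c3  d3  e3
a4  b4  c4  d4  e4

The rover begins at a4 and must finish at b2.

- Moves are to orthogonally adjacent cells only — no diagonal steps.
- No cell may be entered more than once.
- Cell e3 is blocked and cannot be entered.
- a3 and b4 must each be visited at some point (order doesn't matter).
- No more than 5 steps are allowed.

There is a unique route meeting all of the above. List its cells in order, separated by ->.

a4 -> b4 -> b3 -> a3 -> a2 -> b2

The budget equals the shortest possible length, so every move has to be on a shortest route through the required cells.
Route from a4: right to b4, up to b3, left to a3, up to a2, right to b2 — 5 moves in all.
Check: all required cells visited; 5 ≤ 5 moves.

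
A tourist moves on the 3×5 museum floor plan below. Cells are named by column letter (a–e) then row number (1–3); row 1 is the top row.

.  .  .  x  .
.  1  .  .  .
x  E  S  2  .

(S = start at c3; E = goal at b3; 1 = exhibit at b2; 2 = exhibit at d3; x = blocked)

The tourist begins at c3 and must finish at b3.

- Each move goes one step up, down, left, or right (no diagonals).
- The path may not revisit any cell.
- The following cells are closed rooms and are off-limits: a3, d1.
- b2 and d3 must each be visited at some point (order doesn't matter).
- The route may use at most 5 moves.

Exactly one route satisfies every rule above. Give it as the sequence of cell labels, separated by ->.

The budget equals the shortest possible length, so every move has to be on a shortest route through the required cells.
Route from c3: right to d3, up to d2, 2× left (reaching b2), down to b3 — 5 moves in all.
Check: all required cells visited; 5 ≤ 5 moves.

c3 -> d3 -> d2 -> c2 -> b2 -> b3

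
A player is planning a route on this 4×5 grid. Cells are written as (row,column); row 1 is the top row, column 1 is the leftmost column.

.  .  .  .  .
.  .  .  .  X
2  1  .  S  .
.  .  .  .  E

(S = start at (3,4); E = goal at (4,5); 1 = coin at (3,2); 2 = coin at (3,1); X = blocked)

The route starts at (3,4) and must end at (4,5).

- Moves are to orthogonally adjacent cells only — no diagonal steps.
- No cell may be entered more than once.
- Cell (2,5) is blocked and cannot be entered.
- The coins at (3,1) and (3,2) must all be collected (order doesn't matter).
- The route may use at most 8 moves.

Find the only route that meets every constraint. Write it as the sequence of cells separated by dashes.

(3,4) - (3,3) - (3,2) - (3,1) - (4,1) - (4,2) - (4,3) - (4,4) - (4,5)

The 8-move cap with required stops at (3,1), (3,2) leaves no slack for detours.
Route from (3,4): 3× left (reaching (3,1)), down to (4,1), 4× right (reaching (4,5)) — 8 moves in all.
Check: all required cells visited; 8 ≤ 8 moves.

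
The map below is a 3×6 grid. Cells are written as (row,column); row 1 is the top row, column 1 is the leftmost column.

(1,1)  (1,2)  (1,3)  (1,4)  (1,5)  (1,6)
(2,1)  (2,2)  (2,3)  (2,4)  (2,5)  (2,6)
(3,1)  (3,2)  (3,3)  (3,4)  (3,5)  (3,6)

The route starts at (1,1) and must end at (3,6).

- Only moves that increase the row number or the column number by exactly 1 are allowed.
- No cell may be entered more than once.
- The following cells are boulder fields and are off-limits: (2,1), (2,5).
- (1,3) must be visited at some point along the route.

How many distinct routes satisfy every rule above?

A right/down-only route from (1,1) to (3,6) makes exactly 2 down-moves and 5 right-moves in some order.
With no other constraints that would be C(7,2) = 21 routes.
Split at (1,3) and multiply the segment counts (each segment already excludes blocked cells): (1,1)→(1,3): 1; (1,3)→(3,6): 4; product = 4.
That gives 4 routes.

4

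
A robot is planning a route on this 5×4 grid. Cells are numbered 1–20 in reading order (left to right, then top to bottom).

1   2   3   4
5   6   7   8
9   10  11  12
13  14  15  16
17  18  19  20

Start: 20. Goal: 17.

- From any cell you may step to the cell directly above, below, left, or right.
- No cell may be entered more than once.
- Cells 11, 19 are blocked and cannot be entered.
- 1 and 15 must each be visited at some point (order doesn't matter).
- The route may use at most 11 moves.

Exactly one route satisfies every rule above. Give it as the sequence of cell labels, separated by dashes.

Any route must reach 1 and 15 and still end at 17 within 11 moves, so the order of the required stops is forced.
Route from 20: up 1 to 16, left 2 to 14, up 3 to 2, left 1 to 1, down 4 to 17 — 11 moves in all.
Check: all required cells visited; 11 ≤ 11 moves.

20 - 16 - 15 - 14 - 10 - 6 - 2 - 1 - 5 - 9 - 13 - 17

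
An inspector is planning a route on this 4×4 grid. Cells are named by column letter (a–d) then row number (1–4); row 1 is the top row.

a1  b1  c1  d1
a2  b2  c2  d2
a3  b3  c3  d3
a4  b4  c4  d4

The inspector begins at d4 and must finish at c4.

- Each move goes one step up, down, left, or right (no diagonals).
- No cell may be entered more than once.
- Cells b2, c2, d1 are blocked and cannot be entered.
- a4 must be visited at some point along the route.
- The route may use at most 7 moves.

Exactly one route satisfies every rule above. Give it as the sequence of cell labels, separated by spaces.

d4 d3 c3 b3 a3 a4 b4 c4

Any route must reach a4 and still end at c4 within 7 moves, so the order of the required stops is forced.
Route from d4: up to d3, 3× left (reaching a3), down to a4, 2× right (reaching c4) — 7 moves in all.
Check: all required cells visited; 7 ≤ 7 moves.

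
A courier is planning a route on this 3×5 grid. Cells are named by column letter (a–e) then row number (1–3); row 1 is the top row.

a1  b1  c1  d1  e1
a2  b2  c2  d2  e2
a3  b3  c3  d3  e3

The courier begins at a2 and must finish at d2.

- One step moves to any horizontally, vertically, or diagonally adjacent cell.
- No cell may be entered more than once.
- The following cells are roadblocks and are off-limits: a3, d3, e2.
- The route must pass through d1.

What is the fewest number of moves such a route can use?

4

Any route passes through d1 somewhere between a2 and d2. Summing Chebyshev distances along the two legs (a2 → d1 → d2) gives a lower bound of 3 + 1 = 4 moves.
A route of 4 moves achieves this: a2 → b1 → c1 → d1 → d2.
Since 4 matches the lower bound, it is optimal.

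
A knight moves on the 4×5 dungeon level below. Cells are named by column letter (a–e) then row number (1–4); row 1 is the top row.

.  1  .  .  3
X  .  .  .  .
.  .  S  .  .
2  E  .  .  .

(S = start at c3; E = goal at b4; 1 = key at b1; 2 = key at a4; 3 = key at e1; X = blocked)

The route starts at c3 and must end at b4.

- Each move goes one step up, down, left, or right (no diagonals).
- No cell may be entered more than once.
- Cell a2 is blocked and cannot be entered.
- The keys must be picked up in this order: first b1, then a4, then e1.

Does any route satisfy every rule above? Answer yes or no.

no

Ignoring the required order, 14 revisit-free routes from c3 to b4 pass through all of b1, a4, and e1; the waypoint orders that occur are e1 → b1 → a4 (14) — never b1 → a4 → e1.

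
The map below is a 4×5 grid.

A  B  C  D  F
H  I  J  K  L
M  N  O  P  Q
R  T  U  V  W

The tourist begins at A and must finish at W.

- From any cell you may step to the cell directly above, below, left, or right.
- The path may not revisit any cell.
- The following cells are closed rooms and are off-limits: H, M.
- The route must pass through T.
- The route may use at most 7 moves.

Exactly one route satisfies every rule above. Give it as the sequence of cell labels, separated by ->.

A -> B -> I -> N -> T -> U -> V -> W

Any route must reach T and still end at W within 7 moves, so the order of the required stops is forced.
Route from A: right 1 to B, down 3 to T, right 3 to W — 7 moves in all.
Check: all required cells visited; 7 ≤ 7 moves.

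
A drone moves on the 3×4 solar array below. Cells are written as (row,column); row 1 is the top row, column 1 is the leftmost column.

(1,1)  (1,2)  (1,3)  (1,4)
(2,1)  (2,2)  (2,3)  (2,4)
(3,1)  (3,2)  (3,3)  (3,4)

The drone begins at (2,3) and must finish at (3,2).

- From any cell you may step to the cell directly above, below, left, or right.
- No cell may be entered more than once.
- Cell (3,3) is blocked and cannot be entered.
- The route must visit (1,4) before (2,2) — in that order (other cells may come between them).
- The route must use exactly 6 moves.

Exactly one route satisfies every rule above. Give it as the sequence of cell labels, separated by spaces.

The waypoints must appear in the order (1,4), (2,2), with no cell reused.
Route from (2,3): right 1 to (2,4), up 1 to (1,4), left 2 to (1,2), down 2 to (3,2) — 6 moves in all.
Check: order respected ((1,4) at step 2, (2,2) at step 5); 6 moves as required.

(2,3) (2,4) (1,4) (1,3) (1,2) (2,2) (3,2)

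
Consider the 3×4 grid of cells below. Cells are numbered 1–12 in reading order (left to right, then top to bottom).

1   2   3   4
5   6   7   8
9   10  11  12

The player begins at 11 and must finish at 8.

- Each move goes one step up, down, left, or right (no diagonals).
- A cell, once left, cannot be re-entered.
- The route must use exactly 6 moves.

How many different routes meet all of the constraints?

Need simple routes of exactly 6 moves from 11 to 8 (Manhattan distance 2, so 2 moves are spent on a detour and 2 undoing it).
Enumerating: 11 7 6 2 3 4 8 | 11 10 6 2 3 7 8 | 11 10 6 2 3 4 8 | 11 10 6 7 3 4 8 | 11 10 9 5 6 7 8.
That gives 5 routes.

5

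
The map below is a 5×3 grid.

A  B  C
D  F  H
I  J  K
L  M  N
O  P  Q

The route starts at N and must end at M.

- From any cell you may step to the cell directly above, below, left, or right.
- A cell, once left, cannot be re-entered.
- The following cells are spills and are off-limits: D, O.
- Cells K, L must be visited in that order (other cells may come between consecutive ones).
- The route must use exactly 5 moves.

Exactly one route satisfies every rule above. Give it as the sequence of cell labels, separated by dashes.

N - K - J - I - L - M

The waypoints must appear in the order K, L, with no cell reused.
Route from N: up to K, 2× left (reaching I), down to L, right to M — 5 moves in all.
Check: order respected (K at step 1, L at step 4); 5 moves as required.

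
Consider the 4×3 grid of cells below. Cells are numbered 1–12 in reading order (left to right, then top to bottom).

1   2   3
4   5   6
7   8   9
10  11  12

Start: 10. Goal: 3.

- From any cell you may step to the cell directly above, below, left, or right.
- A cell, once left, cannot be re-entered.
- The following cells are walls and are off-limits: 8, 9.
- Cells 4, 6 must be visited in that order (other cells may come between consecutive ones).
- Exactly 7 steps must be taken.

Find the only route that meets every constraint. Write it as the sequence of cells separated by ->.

The waypoints must appear in the order 4, 6, with no cell reused.
Route from 10: 3× up (reaching 1), right to 2, down to 5, right to 6, up to 3 — 7 moves in all.
Check: order respected (4 at step 2, 6 at step 6); 7 moves as required.

10 -> 7 -> 4 -> 1 -> 2 -> 5 -> 6 -> 3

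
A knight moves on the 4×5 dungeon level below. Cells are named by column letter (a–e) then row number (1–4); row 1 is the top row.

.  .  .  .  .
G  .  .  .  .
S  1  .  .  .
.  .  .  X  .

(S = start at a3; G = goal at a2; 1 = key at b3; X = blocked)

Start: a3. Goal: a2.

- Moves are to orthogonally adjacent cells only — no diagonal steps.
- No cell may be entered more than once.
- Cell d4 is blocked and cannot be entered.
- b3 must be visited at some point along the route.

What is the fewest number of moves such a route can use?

3

Any route passes through b3 somewhere between a3 and a2. Summing Manhattan distances along the two legs (a3 → b3 → a2) gives a lower bound of 1 + 2 = 3 moves.
A route of 3 moves achieves this: a3 → b3 → b2 → a2.
Since 3 matches the lower bound, it is optimal.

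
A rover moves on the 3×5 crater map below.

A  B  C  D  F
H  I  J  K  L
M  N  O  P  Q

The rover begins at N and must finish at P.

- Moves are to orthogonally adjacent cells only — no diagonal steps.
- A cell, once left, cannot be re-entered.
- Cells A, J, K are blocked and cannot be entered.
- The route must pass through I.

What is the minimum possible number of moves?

Any route passes through I somewhere between N and P. Summing Manhattan distances along the two legs (N → I → P) gives a lower bound of 1 + 3 = 4 moves.
The shortest route satisfying every rule uses 8 moves: N → I → B → C → D → F → L → Q → P.
The bound of 4 isn't tight here; checking systematically, no route of length 4 through 7 satisfies every constraint (on a 4-connected grid the length of any start-to-goal walk has the same parity as the Manhattan bound, so only lengths 4, 6, 8, … need checking), so 8 is the minimum.

8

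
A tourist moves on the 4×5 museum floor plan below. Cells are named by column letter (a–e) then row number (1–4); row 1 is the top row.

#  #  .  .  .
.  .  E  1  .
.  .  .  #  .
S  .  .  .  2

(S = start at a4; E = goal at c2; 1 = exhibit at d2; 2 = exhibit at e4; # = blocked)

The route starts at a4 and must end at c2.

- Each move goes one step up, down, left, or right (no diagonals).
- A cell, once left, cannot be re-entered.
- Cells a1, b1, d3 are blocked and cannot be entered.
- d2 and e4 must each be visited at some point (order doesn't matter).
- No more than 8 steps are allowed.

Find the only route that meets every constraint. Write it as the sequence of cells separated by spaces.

a4 b4 c4 d4 e4 e3 e2 d2 c2

The budget equals the shortest possible length, so every move has to be on a shortest route through the required cells.
Route from a4: 4× right (reaching e4), 2× up (reaching e2), 2× left (reaching c2) — 8 moves in all.
Check: all required cells visited; 8 ≤ 8 moves.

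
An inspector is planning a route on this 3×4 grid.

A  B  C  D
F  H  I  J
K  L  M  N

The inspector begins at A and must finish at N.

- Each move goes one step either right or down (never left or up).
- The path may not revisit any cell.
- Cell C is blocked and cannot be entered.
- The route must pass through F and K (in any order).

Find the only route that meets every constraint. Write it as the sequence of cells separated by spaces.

Moves only go right or down, so the column and row indices never decrease.
Route from A: 2× down (reaching K), 3× right (reaching N) — 5 moves in all.
Check: all required cells visited.

A F K L M N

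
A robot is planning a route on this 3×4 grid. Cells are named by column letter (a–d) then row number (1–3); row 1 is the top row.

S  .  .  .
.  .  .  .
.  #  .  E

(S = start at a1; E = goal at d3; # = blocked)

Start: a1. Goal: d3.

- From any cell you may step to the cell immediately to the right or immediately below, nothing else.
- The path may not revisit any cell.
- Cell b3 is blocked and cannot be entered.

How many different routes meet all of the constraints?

A right/down-only route from a1 to d3 makes exactly 2 down-moves and 3 right-moves in some order.
With no other constraints that would be C(5,2) = 10 routes.
Subtract routes through each blocked cell (inclusion–exclusion for overlaps): − through b3: 3 → 7.
That gives 7 routes.

7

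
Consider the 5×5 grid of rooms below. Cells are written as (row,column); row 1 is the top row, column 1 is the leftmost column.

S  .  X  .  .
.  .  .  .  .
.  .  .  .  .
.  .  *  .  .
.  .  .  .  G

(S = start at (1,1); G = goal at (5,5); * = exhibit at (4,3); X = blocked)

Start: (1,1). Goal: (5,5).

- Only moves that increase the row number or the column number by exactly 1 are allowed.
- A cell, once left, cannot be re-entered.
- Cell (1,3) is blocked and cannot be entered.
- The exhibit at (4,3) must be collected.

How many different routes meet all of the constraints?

27

A right/down-only route from (1,1) to (5,5) makes exactly 4 down-moves and 4 right-moves in some order.
With no other constraints that would be C(8,4) = 70 routes.
Split at (4,3) and multiply the segment counts (each segment already excludes blocked cells): (1,1)→(4,3): 9; (4,3)→(5,5): 3; product = 27.
That gives 27 routes.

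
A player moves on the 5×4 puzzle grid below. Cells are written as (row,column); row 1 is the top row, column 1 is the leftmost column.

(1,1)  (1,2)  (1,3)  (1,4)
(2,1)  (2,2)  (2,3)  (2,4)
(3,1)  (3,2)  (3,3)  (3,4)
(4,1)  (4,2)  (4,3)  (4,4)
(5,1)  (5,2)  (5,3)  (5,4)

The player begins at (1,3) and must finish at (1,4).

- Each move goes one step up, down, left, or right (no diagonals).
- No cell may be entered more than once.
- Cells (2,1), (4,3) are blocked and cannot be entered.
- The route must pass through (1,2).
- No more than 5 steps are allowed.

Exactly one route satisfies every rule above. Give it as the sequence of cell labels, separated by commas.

(1,3), (1,2), (2,2), (2,3), (2,4), (1,4)

The budget equals the shortest possible length, so every move has to be on a shortest route through the required cells.
Route from (1,3): left to (1,2), down to (2,2), 2× right (reaching (2,4)), up to (1,4) — 5 moves in all.
Check: all required cells visited; 5 ≤ 5 moves.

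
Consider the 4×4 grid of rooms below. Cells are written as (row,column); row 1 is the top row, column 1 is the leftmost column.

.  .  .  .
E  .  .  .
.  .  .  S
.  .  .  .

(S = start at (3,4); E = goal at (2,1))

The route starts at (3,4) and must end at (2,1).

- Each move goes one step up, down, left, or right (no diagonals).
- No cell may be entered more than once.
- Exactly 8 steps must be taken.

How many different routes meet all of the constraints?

28

Need simple routes of exactly 8 moves from (3,4) to (2,1) (Manhattan distance 4, so 2 moves are spent on a detour and 2 undoing it).
Branch systematically from the start, pruning whenever the remaining move budget drops below the Manhattan distance to (2,1) or differs from it in parity. Grouping the completions by first move — via (2,4): 12; via (4,4): 9; via (3,3): 7 — and summing: 12 + 9 + 7 = 28.
That gives 28 routes.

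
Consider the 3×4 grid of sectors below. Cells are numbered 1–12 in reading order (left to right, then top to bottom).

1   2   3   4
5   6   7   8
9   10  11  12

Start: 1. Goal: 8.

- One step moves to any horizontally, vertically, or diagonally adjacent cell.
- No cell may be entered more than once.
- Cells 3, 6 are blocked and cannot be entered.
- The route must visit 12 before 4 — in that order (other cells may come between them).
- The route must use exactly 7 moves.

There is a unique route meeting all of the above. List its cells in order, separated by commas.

1, 5, 10, 11, 12, 7, 4, 8

The waypoints must appear in the order 12, 4, with no cell reused.
Route from 1: down 1 to 5, down-right 1 to 10, right 2 to 12, up-left 1 to 7, up-right 1 to 4, down 1 to 8 — 7 moves in all.
Check: order respected (12 at step 4, 4 at step 6); 7 moves as required.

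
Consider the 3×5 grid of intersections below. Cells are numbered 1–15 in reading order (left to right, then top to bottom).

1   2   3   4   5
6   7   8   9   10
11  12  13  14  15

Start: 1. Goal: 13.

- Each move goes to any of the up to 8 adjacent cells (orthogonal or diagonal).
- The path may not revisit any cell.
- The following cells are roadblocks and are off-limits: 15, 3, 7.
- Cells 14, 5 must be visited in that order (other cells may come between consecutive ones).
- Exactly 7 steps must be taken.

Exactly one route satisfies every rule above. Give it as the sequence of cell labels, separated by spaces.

The waypoints must appear in the order 14, 5, with no cell reused.
Route from 1: right 1 to 2, down-right 2 to 14, up-right 1 to 10, up 1 to 5, down-left 2 to 13 — 7 moves in all.
Check: order respected (14 at step 3, 5 at step 5); 7 moves as required.

1 2 8 14 10 5 9 13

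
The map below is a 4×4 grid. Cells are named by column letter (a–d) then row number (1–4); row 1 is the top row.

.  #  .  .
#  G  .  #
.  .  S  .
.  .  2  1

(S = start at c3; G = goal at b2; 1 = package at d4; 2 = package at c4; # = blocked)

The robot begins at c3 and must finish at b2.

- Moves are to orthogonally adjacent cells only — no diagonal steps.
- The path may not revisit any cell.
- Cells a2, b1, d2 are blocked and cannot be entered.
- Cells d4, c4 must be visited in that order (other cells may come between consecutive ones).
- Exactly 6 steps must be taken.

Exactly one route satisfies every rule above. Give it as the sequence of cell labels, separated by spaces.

c3 d3 d4 c4 b4 b3 b2

The waypoints must appear in the order d4, c4, with no cell reused.
Route from c3: right 1 to d3, down 1 to d4, left 2 to b4, up 2 to b2 — 6 moves in all.
Check: order respected (1 at step 2, 2 at step 3); 6 moves as required.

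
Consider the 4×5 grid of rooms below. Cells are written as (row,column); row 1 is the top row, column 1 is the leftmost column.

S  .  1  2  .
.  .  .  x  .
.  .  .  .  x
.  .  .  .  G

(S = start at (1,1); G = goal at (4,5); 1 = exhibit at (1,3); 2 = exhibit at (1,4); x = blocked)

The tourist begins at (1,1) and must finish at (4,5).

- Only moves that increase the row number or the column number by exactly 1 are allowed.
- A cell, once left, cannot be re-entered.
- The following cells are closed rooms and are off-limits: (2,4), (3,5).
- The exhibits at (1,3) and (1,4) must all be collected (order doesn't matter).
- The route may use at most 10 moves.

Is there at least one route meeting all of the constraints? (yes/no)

Right/down moves force the required cells to be taken in the order (1,3), (1,4). Every right/down route from (1,4) to (4,5) runs into a blocked cell, so that leg cannot be completed.

no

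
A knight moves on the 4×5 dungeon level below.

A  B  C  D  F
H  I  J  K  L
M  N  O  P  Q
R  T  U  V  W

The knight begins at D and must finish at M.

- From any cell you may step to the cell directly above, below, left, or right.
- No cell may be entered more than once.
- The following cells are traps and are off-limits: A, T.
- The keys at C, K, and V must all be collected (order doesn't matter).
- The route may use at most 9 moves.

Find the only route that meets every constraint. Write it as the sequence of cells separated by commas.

D, C, J, K, P, V, U, O, N, M

The 9-move cap with required stops at C, K, V leaves no slack for detours.
Route from D: left to C, down to J, right to K, 2× down (reaching V), left to U, up to O, 2× left (reaching M) — 9 moves in all.
Check: all required cells visited; 9 ≤ 9 moves.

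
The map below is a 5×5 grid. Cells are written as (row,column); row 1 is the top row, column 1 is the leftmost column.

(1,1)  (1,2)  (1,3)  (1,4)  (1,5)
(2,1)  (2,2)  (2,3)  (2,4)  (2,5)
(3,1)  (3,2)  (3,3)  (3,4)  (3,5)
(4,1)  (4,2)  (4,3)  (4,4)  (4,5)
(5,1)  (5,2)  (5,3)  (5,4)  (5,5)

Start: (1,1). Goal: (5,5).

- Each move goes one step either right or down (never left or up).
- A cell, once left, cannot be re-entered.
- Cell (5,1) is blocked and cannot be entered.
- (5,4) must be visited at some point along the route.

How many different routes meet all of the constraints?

A right/down-only route from (1,1) to (5,5) makes exactly 4 down-moves and 4 right-moves in some order.
With no other constraints that would be C(8,4) = 70 routes.
Split at (5,4) and multiply the segment counts (each segment already excludes blocked cells): (1,1)→(5,4): 34; (5,4)→(5,5): 1; product = 34.
That gives 34 routes.

34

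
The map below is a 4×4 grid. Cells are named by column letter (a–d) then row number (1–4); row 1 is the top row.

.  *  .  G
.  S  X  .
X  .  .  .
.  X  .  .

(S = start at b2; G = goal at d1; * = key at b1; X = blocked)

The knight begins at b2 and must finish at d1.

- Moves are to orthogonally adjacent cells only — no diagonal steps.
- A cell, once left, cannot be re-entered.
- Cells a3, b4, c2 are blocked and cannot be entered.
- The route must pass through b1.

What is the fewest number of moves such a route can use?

3

Any route passes through b1 somewhere between b2 and d1. Summing Manhattan distances along the two legs (b2 → b1 → d1) gives a lower bound of 1 + 2 = 3 moves.
A route of 3 moves achieves this: b2 → b1 → c1 → d1.
Since 3 matches the lower bound, it is optimal.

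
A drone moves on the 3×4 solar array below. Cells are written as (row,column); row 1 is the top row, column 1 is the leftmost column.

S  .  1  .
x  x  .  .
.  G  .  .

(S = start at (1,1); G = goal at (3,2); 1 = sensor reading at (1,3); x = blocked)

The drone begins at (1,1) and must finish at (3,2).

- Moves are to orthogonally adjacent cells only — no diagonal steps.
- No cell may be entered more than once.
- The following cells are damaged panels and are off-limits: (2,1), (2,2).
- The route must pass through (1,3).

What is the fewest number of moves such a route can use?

5

Any route passes through (1,3) somewhere between (1,1) and (3,2). Summing Manhattan distances along the two legs ((1,1) → (1,3) → (3,2)) gives a lower bound of 2 + 3 = 5 moves.
A route of 5 moves achieves this: (1,1) → (1,2) → (1,3) → (2,3) → (3,3) → (3,2).
Since 5 matches the lower bound, it is optimal.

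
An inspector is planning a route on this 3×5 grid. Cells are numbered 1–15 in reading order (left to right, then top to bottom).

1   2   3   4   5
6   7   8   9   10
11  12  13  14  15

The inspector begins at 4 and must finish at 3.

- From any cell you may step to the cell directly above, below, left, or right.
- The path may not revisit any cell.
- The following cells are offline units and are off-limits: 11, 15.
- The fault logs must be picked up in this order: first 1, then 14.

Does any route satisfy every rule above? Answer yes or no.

Ignoring the required order, 4 revisit-free routes from 4 to 3 pass through all of 1 and 14; the waypoint orders that occur are 14 → 1 (4) — never 1 → 14.

no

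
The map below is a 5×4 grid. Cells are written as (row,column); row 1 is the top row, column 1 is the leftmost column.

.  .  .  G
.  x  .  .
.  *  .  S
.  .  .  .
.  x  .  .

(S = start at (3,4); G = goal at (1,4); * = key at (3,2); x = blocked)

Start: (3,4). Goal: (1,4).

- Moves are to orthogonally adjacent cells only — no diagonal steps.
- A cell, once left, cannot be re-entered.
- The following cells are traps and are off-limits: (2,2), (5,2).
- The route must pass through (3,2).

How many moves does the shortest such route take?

8

Any route passes through (3,2) somewhere between (3,4) and (1,4). Summing Manhattan distances along the two legs ((3,4) → (3,2) → (1,4)) gives a lower bound of 2 + 4 = 6 moves.
The shortest route satisfying every rule uses 8 moves: (3,4) → (4,4) → (4,3) → (4,2) → (3,2) → (3,3) → (2,3) → (1,3) → (1,4).
The no-revisit rule (legs can't share cells) pushes the minimum above the 6-move bound; an exhaustive check rules out every length from 6 to 7, leaving 8 as the minimum.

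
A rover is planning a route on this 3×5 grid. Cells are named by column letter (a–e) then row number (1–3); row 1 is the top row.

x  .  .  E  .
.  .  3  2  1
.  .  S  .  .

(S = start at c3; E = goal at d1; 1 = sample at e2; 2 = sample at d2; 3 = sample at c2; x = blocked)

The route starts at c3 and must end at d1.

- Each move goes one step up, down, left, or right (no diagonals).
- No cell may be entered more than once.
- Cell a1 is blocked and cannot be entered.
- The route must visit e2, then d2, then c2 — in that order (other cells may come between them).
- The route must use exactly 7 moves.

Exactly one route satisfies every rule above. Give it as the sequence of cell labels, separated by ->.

The waypoints must appear in the order e2, d2, c2, with no cell reused.
Route from c3: 2× right (reaching e3), up to e2, 2× left (reaching c2), up to c1, right to d1 — 7 moves in all.
Check: order respected (1 at step 3, 2 at step 4, 3 at step 5); 7 moves as required.

c3 -> d3 -> e3 -> e2 -> d2 -> c2 -> c1 -> d1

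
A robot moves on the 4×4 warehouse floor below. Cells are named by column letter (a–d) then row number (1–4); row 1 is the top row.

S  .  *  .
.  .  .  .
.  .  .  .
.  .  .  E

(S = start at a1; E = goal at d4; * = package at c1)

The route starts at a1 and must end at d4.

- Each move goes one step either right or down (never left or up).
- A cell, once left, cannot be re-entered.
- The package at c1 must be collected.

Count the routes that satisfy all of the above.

4

A right/down-only route from a1 to d4 makes exactly 3 down-moves and 3 right-moves in some order.
With no other constraints that would be C(6,3) = 20 routes.
Split at c1 and multiply the segment counts: a1→c1: 1; c1→d4: 4; product = 4.
That gives 4 routes.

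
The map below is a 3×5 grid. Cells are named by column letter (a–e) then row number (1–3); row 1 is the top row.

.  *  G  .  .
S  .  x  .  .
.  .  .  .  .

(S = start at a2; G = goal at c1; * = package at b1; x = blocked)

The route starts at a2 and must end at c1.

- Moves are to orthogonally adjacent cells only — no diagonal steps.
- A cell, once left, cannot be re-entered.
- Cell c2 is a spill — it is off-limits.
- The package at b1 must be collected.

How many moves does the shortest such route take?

3

Any route passes through b1 somewhere between a2 and c1. Summing Manhattan distances along the two legs (a2 → b1 → c1) gives a lower bound of 2 + 1 = 3 moves.
A route of 3 moves achieves this: a2 → a1 → b1 → c1.
Since 3 matches the lower bound, it is optimal.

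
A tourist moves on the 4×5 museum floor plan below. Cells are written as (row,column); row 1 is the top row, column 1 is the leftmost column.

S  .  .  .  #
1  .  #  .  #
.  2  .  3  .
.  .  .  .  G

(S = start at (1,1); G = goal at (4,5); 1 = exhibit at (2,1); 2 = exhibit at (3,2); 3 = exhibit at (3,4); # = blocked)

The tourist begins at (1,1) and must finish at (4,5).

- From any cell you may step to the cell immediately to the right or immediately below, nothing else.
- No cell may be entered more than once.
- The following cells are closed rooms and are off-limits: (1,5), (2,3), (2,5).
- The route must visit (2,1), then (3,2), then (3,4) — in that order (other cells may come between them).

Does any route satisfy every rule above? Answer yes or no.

yes

One route that works: (1,1) → (2,1) → (3,1) → (3,2) → (3,3) → (3,4) → (4,4) → (4,5).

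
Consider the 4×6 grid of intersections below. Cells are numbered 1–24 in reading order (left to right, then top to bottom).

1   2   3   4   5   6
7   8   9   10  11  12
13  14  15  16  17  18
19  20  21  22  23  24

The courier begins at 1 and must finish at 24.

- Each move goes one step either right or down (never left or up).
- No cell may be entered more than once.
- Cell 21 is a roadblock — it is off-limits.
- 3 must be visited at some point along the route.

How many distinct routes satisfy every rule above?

A right/down-only route from 1 to 24 makes exactly 3 down-moves and 5 right-moves in some order.
With no other constraints that would be C(8,3) = 56 routes.
Split at 3 and multiply the segment counts (each segment already excludes blocked cells): 1→3: 1; 3→24: 19; product = 19.
That gives 19 routes.

19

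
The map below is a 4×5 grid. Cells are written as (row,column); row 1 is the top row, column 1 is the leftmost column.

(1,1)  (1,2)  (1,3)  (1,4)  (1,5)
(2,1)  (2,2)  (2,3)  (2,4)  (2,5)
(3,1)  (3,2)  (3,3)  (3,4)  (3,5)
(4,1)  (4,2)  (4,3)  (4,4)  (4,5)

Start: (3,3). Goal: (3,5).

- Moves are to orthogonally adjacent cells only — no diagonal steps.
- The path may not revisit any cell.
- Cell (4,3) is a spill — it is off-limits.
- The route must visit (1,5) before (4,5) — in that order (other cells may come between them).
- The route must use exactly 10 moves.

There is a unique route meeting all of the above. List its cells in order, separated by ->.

The waypoints must appear in the order (1,5), (4,5), with no cell reused.
Route from (3,3): up 2 to (1,3), right 2 to (1,5), down 1 to (2,5), left 1 to (2,4), down 2 to (4,4), right 1 to (4,5), up 1 to (3,5) — 10 moves in all.
Check: order respected ((1,5) at step 4, (4,5) at step 9); 10 moves as required.

(3,3) -> (2,3) -> (1,3) -> (1,4) -> (1,5) -> (2,5) -> (2,4) -> (3,4) -> (4,4) -> (4,5) -> (3,5)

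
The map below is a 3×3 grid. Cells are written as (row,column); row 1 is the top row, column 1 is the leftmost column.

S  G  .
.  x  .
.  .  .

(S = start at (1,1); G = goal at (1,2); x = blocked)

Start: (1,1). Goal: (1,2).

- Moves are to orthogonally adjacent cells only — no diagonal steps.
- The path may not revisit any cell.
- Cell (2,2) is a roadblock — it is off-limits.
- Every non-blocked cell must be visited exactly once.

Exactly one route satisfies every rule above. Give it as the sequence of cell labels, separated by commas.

Need to visit all 8 open cells exactly once, starting at (1,1) and ending at (1,2).
Route from (1,1): 2× down (reaching (3,1)), 2× right (reaching (3,3)), 2× up (reaching (1,3)), left to (1,2) — 7 moves in all.
Check: all 8 open cells covered.

(1,1), (2,1), (3,1), (3,2), (3,3), (2,3), (1,3), (1,2)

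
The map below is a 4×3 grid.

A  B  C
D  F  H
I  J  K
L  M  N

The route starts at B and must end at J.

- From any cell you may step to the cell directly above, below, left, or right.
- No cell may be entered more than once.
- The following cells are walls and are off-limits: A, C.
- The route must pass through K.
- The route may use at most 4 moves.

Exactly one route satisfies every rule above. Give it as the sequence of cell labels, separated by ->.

Any route must reach K and still end at J within 4 moves, so the order of the required stops is forced.
Route from B: down to F, right to H, down to K, left to J — 4 moves in all.
Check: all required cells visited; 4 ≤ 4 moves.

B -> F -> H -> K -> J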